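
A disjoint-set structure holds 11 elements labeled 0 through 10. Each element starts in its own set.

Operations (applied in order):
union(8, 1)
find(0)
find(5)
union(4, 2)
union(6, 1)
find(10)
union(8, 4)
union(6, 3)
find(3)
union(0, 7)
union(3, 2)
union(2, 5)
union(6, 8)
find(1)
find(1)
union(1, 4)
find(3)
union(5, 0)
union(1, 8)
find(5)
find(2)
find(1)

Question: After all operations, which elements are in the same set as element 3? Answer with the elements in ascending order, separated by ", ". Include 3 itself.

Answer: 0, 1, 2, 3, 4, 5, 6, 7, 8

Derivation:
Step 1: union(8, 1) -> merged; set of 8 now {1, 8}
Step 2: find(0) -> no change; set of 0 is {0}
Step 3: find(5) -> no change; set of 5 is {5}
Step 4: union(4, 2) -> merged; set of 4 now {2, 4}
Step 5: union(6, 1) -> merged; set of 6 now {1, 6, 8}
Step 6: find(10) -> no change; set of 10 is {10}
Step 7: union(8, 4) -> merged; set of 8 now {1, 2, 4, 6, 8}
Step 8: union(6, 3) -> merged; set of 6 now {1, 2, 3, 4, 6, 8}
Step 9: find(3) -> no change; set of 3 is {1, 2, 3, 4, 6, 8}
Step 10: union(0, 7) -> merged; set of 0 now {0, 7}
Step 11: union(3, 2) -> already same set; set of 3 now {1, 2, 3, 4, 6, 8}
Step 12: union(2, 5) -> merged; set of 2 now {1, 2, 3, 4, 5, 6, 8}
Step 13: union(6, 8) -> already same set; set of 6 now {1, 2, 3, 4, 5, 6, 8}
Step 14: find(1) -> no change; set of 1 is {1, 2, 3, 4, 5, 6, 8}
Step 15: find(1) -> no change; set of 1 is {1, 2, 3, 4, 5, 6, 8}
Step 16: union(1, 4) -> already same set; set of 1 now {1, 2, 3, 4, 5, 6, 8}
Step 17: find(3) -> no change; set of 3 is {1, 2, 3, 4, 5, 6, 8}
Step 18: union(5, 0) -> merged; set of 5 now {0, 1, 2, 3, 4, 5, 6, 7, 8}
Step 19: union(1, 8) -> already same set; set of 1 now {0, 1, 2, 3, 4, 5, 6, 7, 8}
Step 20: find(5) -> no change; set of 5 is {0, 1, 2, 3, 4, 5, 6, 7, 8}
Step 21: find(2) -> no change; set of 2 is {0, 1, 2, 3, 4, 5, 6, 7, 8}
Step 22: find(1) -> no change; set of 1 is {0, 1, 2, 3, 4, 5, 6, 7, 8}
Component of 3: {0, 1, 2, 3, 4, 5, 6, 7, 8}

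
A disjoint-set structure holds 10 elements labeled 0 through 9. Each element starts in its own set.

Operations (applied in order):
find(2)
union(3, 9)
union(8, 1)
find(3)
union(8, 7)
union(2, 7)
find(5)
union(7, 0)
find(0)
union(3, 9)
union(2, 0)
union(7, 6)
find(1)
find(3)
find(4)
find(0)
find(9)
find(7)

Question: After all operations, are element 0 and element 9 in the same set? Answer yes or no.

Answer: no

Derivation:
Step 1: find(2) -> no change; set of 2 is {2}
Step 2: union(3, 9) -> merged; set of 3 now {3, 9}
Step 3: union(8, 1) -> merged; set of 8 now {1, 8}
Step 4: find(3) -> no change; set of 3 is {3, 9}
Step 5: union(8, 7) -> merged; set of 8 now {1, 7, 8}
Step 6: union(2, 7) -> merged; set of 2 now {1, 2, 7, 8}
Step 7: find(5) -> no change; set of 5 is {5}
Step 8: union(7, 0) -> merged; set of 7 now {0, 1, 2, 7, 8}
Step 9: find(0) -> no change; set of 0 is {0, 1, 2, 7, 8}
Step 10: union(3, 9) -> already same set; set of 3 now {3, 9}
Step 11: union(2, 0) -> already same set; set of 2 now {0, 1, 2, 7, 8}
Step 12: union(7, 6) -> merged; set of 7 now {0, 1, 2, 6, 7, 8}
Step 13: find(1) -> no change; set of 1 is {0, 1, 2, 6, 7, 8}
Step 14: find(3) -> no change; set of 3 is {3, 9}
Step 15: find(4) -> no change; set of 4 is {4}
Step 16: find(0) -> no change; set of 0 is {0, 1, 2, 6, 7, 8}
Step 17: find(9) -> no change; set of 9 is {3, 9}
Step 18: find(7) -> no change; set of 7 is {0, 1, 2, 6, 7, 8}
Set of 0: {0, 1, 2, 6, 7, 8}; 9 is not a member.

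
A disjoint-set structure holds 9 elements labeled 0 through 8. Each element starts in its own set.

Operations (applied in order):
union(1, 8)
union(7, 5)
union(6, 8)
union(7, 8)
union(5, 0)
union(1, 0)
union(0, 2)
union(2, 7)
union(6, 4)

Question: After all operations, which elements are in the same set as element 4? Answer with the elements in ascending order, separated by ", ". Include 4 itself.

Step 1: union(1, 8) -> merged; set of 1 now {1, 8}
Step 2: union(7, 5) -> merged; set of 7 now {5, 7}
Step 3: union(6, 8) -> merged; set of 6 now {1, 6, 8}
Step 4: union(7, 8) -> merged; set of 7 now {1, 5, 6, 7, 8}
Step 5: union(5, 0) -> merged; set of 5 now {0, 1, 5, 6, 7, 8}
Step 6: union(1, 0) -> already same set; set of 1 now {0, 1, 5, 6, 7, 8}
Step 7: union(0, 2) -> merged; set of 0 now {0, 1, 2, 5, 6, 7, 8}
Step 8: union(2, 7) -> already same set; set of 2 now {0, 1, 2, 5, 6, 7, 8}
Step 9: union(6, 4) -> merged; set of 6 now {0, 1, 2, 4, 5, 6, 7, 8}
Component of 4: {0, 1, 2, 4, 5, 6, 7, 8}

Answer: 0, 1, 2, 4, 5, 6, 7, 8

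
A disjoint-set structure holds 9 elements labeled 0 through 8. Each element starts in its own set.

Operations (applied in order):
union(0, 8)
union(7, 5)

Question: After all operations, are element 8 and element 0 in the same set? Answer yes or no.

Answer: yes

Derivation:
Step 1: union(0, 8) -> merged; set of 0 now {0, 8}
Step 2: union(7, 5) -> merged; set of 7 now {5, 7}
Set of 8: {0, 8}; 0 is a member.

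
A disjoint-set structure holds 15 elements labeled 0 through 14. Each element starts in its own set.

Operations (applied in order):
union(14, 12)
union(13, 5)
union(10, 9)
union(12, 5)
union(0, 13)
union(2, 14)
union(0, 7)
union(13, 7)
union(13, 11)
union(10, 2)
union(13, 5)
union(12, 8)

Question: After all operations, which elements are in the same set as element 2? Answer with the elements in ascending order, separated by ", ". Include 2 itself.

Step 1: union(14, 12) -> merged; set of 14 now {12, 14}
Step 2: union(13, 5) -> merged; set of 13 now {5, 13}
Step 3: union(10, 9) -> merged; set of 10 now {9, 10}
Step 4: union(12, 5) -> merged; set of 12 now {5, 12, 13, 14}
Step 5: union(0, 13) -> merged; set of 0 now {0, 5, 12, 13, 14}
Step 6: union(2, 14) -> merged; set of 2 now {0, 2, 5, 12, 13, 14}
Step 7: union(0, 7) -> merged; set of 0 now {0, 2, 5, 7, 12, 13, 14}
Step 8: union(13, 7) -> already same set; set of 13 now {0, 2, 5, 7, 12, 13, 14}
Step 9: union(13, 11) -> merged; set of 13 now {0, 2, 5, 7, 11, 12, 13, 14}
Step 10: union(10, 2) -> merged; set of 10 now {0, 2, 5, 7, 9, 10, 11, 12, 13, 14}
Step 11: union(13, 5) -> already same set; set of 13 now {0, 2, 5, 7, 9, 10, 11, 12, 13, 14}
Step 12: union(12, 8) -> merged; set of 12 now {0, 2, 5, 7, 8, 9, 10, 11, 12, 13, 14}
Component of 2: {0, 2, 5, 7, 8, 9, 10, 11, 12, 13, 14}

Answer: 0, 2, 5, 7, 8, 9, 10, 11, 12, 13, 14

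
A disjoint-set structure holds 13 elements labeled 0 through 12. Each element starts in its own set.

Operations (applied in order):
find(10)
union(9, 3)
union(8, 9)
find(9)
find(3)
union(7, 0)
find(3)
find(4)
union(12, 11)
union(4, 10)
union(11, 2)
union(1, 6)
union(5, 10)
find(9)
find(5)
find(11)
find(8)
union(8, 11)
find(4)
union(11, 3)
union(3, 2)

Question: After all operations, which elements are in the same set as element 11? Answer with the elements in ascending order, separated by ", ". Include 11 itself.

Answer: 2, 3, 8, 9, 11, 12

Derivation:
Step 1: find(10) -> no change; set of 10 is {10}
Step 2: union(9, 3) -> merged; set of 9 now {3, 9}
Step 3: union(8, 9) -> merged; set of 8 now {3, 8, 9}
Step 4: find(9) -> no change; set of 9 is {3, 8, 9}
Step 5: find(3) -> no change; set of 3 is {3, 8, 9}
Step 6: union(7, 0) -> merged; set of 7 now {0, 7}
Step 7: find(3) -> no change; set of 3 is {3, 8, 9}
Step 8: find(4) -> no change; set of 4 is {4}
Step 9: union(12, 11) -> merged; set of 12 now {11, 12}
Step 10: union(4, 10) -> merged; set of 4 now {4, 10}
Step 11: union(11, 2) -> merged; set of 11 now {2, 11, 12}
Step 12: union(1, 6) -> merged; set of 1 now {1, 6}
Step 13: union(5, 10) -> merged; set of 5 now {4, 5, 10}
Step 14: find(9) -> no change; set of 9 is {3, 8, 9}
Step 15: find(5) -> no change; set of 5 is {4, 5, 10}
Step 16: find(11) -> no change; set of 11 is {2, 11, 12}
Step 17: find(8) -> no change; set of 8 is {3, 8, 9}
Step 18: union(8, 11) -> merged; set of 8 now {2, 3, 8, 9, 11, 12}
Step 19: find(4) -> no change; set of 4 is {4, 5, 10}
Step 20: union(11, 3) -> already same set; set of 11 now {2, 3, 8, 9, 11, 12}
Step 21: union(3, 2) -> already same set; set of 3 now {2, 3, 8, 9, 11, 12}
Component of 11: {2, 3, 8, 9, 11, 12}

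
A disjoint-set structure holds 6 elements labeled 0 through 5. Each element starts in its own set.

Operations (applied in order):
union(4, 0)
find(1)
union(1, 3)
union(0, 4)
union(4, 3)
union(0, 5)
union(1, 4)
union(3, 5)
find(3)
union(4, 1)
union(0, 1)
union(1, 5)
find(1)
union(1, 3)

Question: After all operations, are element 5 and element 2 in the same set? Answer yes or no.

Answer: no

Derivation:
Step 1: union(4, 0) -> merged; set of 4 now {0, 4}
Step 2: find(1) -> no change; set of 1 is {1}
Step 3: union(1, 3) -> merged; set of 1 now {1, 3}
Step 4: union(0, 4) -> already same set; set of 0 now {0, 4}
Step 5: union(4, 3) -> merged; set of 4 now {0, 1, 3, 4}
Step 6: union(0, 5) -> merged; set of 0 now {0, 1, 3, 4, 5}
Step 7: union(1, 4) -> already same set; set of 1 now {0, 1, 3, 4, 5}
Step 8: union(3, 5) -> already same set; set of 3 now {0, 1, 3, 4, 5}
Step 9: find(3) -> no change; set of 3 is {0, 1, 3, 4, 5}
Step 10: union(4, 1) -> already same set; set of 4 now {0, 1, 3, 4, 5}
Step 11: union(0, 1) -> already same set; set of 0 now {0, 1, 3, 4, 5}
Step 12: union(1, 5) -> already same set; set of 1 now {0, 1, 3, 4, 5}
Step 13: find(1) -> no change; set of 1 is {0, 1, 3, 4, 5}
Step 14: union(1, 3) -> already same set; set of 1 now {0, 1, 3, 4, 5}
Set of 5: {0, 1, 3, 4, 5}; 2 is not a member.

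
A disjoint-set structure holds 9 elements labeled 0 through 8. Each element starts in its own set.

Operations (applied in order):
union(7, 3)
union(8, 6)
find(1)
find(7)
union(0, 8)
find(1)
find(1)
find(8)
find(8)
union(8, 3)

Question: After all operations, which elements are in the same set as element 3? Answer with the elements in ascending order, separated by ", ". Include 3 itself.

Step 1: union(7, 3) -> merged; set of 7 now {3, 7}
Step 2: union(8, 6) -> merged; set of 8 now {6, 8}
Step 3: find(1) -> no change; set of 1 is {1}
Step 4: find(7) -> no change; set of 7 is {3, 7}
Step 5: union(0, 8) -> merged; set of 0 now {0, 6, 8}
Step 6: find(1) -> no change; set of 1 is {1}
Step 7: find(1) -> no change; set of 1 is {1}
Step 8: find(8) -> no change; set of 8 is {0, 6, 8}
Step 9: find(8) -> no change; set of 8 is {0, 6, 8}
Step 10: union(8, 3) -> merged; set of 8 now {0, 3, 6, 7, 8}
Component of 3: {0, 3, 6, 7, 8}

Answer: 0, 3, 6, 7, 8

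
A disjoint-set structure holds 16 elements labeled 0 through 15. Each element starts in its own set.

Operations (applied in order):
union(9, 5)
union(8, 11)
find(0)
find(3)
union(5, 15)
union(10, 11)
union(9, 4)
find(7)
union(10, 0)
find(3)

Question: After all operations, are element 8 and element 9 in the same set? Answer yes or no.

Step 1: union(9, 5) -> merged; set of 9 now {5, 9}
Step 2: union(8, 11) -> merged; set of 8 now {8, 11}
Step 3: find(0) -> no change; set of 0 is {0}
Step 4: find(3) -> no change; set of 3 is {3}
Step 5: union(5, 15) -> merged; set of 5 now {5, 9, 15}
Step 6: union(10, 11) -> merged; set of 10 now {8, 10, 11}
Step 7: union(9, 4) -> merged; set of 9 now {4, 5, 9, 15}
Step 8: find(7) -> no change; set of 7 is {7}
Step 9: union(10, 0) -> merged; set of 10 now {0, 8, 10, 11}
Step 10: find(3) -> no change; set of 3 is {3}
Set of 8: {0, 8, 10, 11}; 9 is not a member.

Answer: no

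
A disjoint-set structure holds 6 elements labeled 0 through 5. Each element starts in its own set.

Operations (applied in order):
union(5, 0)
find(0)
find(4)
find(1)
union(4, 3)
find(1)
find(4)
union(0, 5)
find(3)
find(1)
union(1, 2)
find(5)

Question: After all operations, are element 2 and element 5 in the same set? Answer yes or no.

Step 1: union(5, 0) -> merged; set of 5 now {0, 5}
Step 2: find(0) -> no change; set of 0 is {0, 5}
Step 3: find(4) -> no change; set of 4 is {4}
Step 4: find(1) -> no change; set of 1 is {1}
Step 5: union(4, 3) -> merged; set of 4 now {3, 4}
Step 6: find(1) -> no change; set of 1 is {1}
Step 7: find(4) -> no change; set of 4 is {3, 4}
Step 8: union(0, 5) -> already same set; set of 0 now {0, 5}
Step 9: find(3) -> no change; set of 3 is {3, 4}
Step 10: find(1) -> no change; set of 1 is {1}
Step 11: union(1, 2) -> merged; set of 1 now {1, 2}
Step 12: find(5) -> no change; set of 5 is {0, 5}
Set of 2: {1, 2}; 5 is not a member.

Answer: no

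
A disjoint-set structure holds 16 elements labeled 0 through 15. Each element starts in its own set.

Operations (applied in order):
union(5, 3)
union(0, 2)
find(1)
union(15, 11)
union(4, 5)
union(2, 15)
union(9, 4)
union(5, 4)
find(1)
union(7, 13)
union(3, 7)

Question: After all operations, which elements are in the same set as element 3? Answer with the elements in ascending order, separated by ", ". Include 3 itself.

Answer: 3, 4, 5, 7, 9, 13

Derivation:
Step 1: union(5, 3) -> merged; set of 5 now {3, 5}
Step 2: union(0, 2) -> merged; set of 0 now {0, 2}
Step 3: find(1) -> no change; set of 1 is {1}
Step 4: union(15, 11) -> merged; set of 15 now {11, 15}
Step 5: union(4, 5) -> merged; set of 4 now {3, 4, 5}
Step 6: union(2, 15) -> merged; set of 2 now {0, 2, 11, 15}
Step 7: union(9, 4) -> merged; set of 9 now {3, 4, 5, 9}
Step 8: union(5, 4) -> already same set; set of 5 now {3, 4, 5, 9}
Step 9: find(1) -> no change; set of 1 is {1}
Step 10: union(7, 13) -> merged; set of 7 now {7, 13}
Step 11: union(3, 7) -> merged; set of 3 now {3, 4, 5, 7, 9, 13}
Component of 3: {3, 4, 5, 7, 9, 13}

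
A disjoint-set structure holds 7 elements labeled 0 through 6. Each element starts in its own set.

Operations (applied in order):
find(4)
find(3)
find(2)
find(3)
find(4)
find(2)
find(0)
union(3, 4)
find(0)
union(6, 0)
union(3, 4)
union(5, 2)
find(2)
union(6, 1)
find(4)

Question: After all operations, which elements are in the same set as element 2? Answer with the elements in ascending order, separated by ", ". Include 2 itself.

Answer: 2, 5

Derivation:
Step 1: find(4) -> no change; set of 4 is {4}
Step 2: find(3) -> no change; set of 3 is {3}
Step 3: find(2) -> no change; set of 2 is {2}
Step 4: find(3) -> no change; set of 3 is {3}
Step 5: find(4) -> no change; set of 4 is {4}
Step 6: find(2) -> no change; set of 2 is {2}
Step 7: find(0) -> no change; set of 0 is {0}
Step 8: union(3, 4) -> merged; set of 3 now {3, 4}
Step 9: find(0) -> no change; set of 0 is {0}
Step 10: union(6, 0) -> merged; set of 6 now {0, 6}
Step 11: union(3, 4) -> already same set; set of 3 now {3, 4}
Step 12: union(5, 2) -> merged; set of 5 now {2, 5}
Step 13: find(2) -> no change; set of 2 is {2, 5}
Step 14: union(6, 1) -> merged; set of 6 now {0, 1, 6}
Step 15: find(4) -> no change; set of 4 is {3, 4}
Component of 2: {2, 5}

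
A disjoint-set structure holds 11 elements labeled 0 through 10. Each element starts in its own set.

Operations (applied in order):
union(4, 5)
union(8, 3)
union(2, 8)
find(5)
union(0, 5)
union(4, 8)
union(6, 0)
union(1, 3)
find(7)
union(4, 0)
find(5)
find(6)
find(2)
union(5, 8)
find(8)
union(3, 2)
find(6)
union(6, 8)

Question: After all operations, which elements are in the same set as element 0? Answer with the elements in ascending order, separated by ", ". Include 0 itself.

Step 1: union(4, 5) -> merged; set of 4 now {4, 5}
Step 2: union(8, 3) -> merged; set of 8 now {3, 8}
Step 3: union(2, 8) -> merged; set of 2 now {2, 3, 8}
Step 4: find(5) -> no change; set of 5 is {4, 5}
Step 5: union(0, 5) -> merged; set of 0 now {0, 4, 5}
Step 6: union(4, 8) -> merged; set of 4 now {0, 2, 3, 4, 5, 8}
Step 7: union(6, 0) -> merged; set of 6 now {0, 2, 3, 4, 5, 6, 8}
Step 8: union(1, 3) -> merged; set of 1 now {0, 1, 2, 3, 4, 5, 6, 8}
Step 9: find(7) -> no change; set of 7 is {7}
Step 10: union(4, 0) -> already same set; set of 4 now {0, 1, 2, 3, 4, 5, 6, 8}
Step 11: find(5) -> no change; set of 5 is {0, 1, 2, 3, 4, 5, 6, 8}
Step 12: find(6) -> no change; set of 6 is {0, 1, 2, 3, 4, 5, 6, 8}
Step 13: find(2) -> no change; set of 2 is {0, 1, 2, 3, 4, 5, 6, 8}
Step 14: union(5, 8) -> already same set; set of 5 now {0, 1, 2, 3, 4, 5, 6, 8}
Step 15: find(8) -> no change; set of 8 is {0, 1, 2, 3, 4, 5, 6, 8}
Step 16: union(3, 2) -> already same set; set of 3 now {0, 1, 2, 3, 4, 5, 6, 8}
Step 17: find(6) -> no change; set of 6 is {0, 1, 2, 3, 4, 5, 6, 8}
Step 18: union(6, 8) -> already same set; set of 6 now {0, 1, 2, 3, 4, 5, 6, 8}
Component of 0: {0, 1, 2, 3, 4, 5, 6, 8}

Answer: 0, 1, 2, 3, 4, 5, 6, 8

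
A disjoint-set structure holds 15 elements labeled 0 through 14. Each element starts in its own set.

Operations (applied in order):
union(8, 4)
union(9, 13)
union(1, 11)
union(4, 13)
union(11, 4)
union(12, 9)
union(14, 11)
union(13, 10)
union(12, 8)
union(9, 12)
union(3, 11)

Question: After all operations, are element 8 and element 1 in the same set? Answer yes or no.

Answer: yes

Derivation:
Step 1: union(8, 4) -> merged; set of 8 now {4, 8}
Step 2: union(9, 13) -> merged; set of 9 now {9, 13}
Step 3: union(1, 11) -> merged; set of 1 now {1, 11}
Step 4: union(4, 13) -> merged; set of 4 now {4, 8, 9, 13}
Step 5: union(11, 4) -> merged; set of 11 now {1, 4, 8, 9, 11, 13}
Step 6: union(12, 9) -> merged; set of 12 now {1, 4, 8, 9, 11, 12, 13}
Step 7: union(14, 11) -> merged; set of 14 now {1, 4, 8, 9, 11, 12, 13, 14}
Step 8: union(13, 10) -> merged; set of 13 now {1, 4, 8, 9, 10, 11, 12, 13, 14}
Step 9: union(12, 8) -> already same set; set of 12 now {1, 4, 8, 9, 10, 11, 12, 13, 14}
Step 10: union(9, 12) -> already same set; set of 9 now {1, 4, 8, 9, 10, 11, 12, 13, 14}
Step 11: union(3, 11) -> merged; set of 3 now {1, 3, 4, 8, 9, 10, 11, 12, 13, 14}
Set of 8: {1, 3, 4, 8, 9, 10, 11, 12, 13, 14}; 1 is a member.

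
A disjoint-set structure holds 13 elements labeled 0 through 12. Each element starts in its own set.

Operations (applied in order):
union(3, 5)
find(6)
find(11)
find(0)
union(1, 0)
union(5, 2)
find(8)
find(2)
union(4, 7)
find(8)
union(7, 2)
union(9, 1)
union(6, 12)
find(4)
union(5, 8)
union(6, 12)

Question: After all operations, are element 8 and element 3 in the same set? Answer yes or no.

Step 1: union(3, 5) -> merged; set of 3 now {3, 5}
Step 2: find(6) -> no change; set of 6 is {6}
Step 3: find(11) -> no change; set of 11 is {11}
Step 4: find(0) -> no change; set of 0 is {0}
Step 5: union(1, 0) -> merged; set of 1 now {0, 1}
Step 6: union(5, 2) -> merged; set of 5 now {2, 3, 5}
Step 7: find(8) -> no change; set of 8 is {8}
Step 8: find(2) -> no change; set of 2 is {2, 3, 5}
Step 9: union(4, 7) -> merged; set of 4 now {4, 7}
Step 10: find(8) -> no change; set of 8 is {8}
Step 11: union(7, 2) -> merged; set of 7 now {2, 3, 4, 5, 7}
Step 12: union(9, 1) -> merged; set of 9 now {0, 1, 9}
Step 13: union(6, 12) -> merged; set of 6 now {6, 12}
Step 14: find(4) -> no change; set of 4 is {2, 3, 4, 5, 7}
Step 15: union(5, 8) -> merged; set of 5 now {2, 3, 4, 5, 7, 8}
Step 16: union(6, 12) -> already same set; set of 6 now {6, 12}
Set of 8: {2, 3, 4, 5, 7, 8}; 3 is a member.

Answer: yes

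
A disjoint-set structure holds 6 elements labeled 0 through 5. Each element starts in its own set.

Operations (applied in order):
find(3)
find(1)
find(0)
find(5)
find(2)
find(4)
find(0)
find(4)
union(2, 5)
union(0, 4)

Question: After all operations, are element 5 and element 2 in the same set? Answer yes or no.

Step 1: find(3) -> no change; set of 3 is {3}
Step 2: find(1) -> no change; set of 1 is {1}
Step 3: find(0) -> no change; set of 0 is {0}
Step 4: find(5) -> no change; set of 5 is {5}
Step 5: find(2) -> no change; set of 2 is {2}
Step 6: find(4) -> no change; set of 4 is {4}
Step 7: find(0) -> no change; set of 0 is {0}
Step 8: find(4) -> no change; set of 4 is {4}
Step 9: union(2, 5) -> merged; set of 2 now {2, 5}
Step 10: union(0, 4) -> merged; set of 0 now {0, 4}
Set of 5: {2, 5}; 2 is a member.

Answer: yes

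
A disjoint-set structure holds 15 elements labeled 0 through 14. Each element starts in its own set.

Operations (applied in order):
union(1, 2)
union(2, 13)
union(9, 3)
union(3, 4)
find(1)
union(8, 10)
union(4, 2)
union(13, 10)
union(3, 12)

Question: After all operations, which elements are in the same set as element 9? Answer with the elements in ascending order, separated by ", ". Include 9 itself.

Step 1: union(1, 2) -> merged; set of 1 now {1, 2}
Step 2: union(2, 13) -> merged; set of 2 now {1, 2, 13}
Step 3: union(9, 3) -> merged; set of 9 now {3, 9}
Step 4: union(3, 4) -> merged; set of 3 now {3, 4, 9}
Step 5: find(1) -> no change; set of 1 is {1, 2, 13}
Step 6: union(8, 10) -> merged; set of 8 now {8, 10}
Step 7: union(4, 2) -> merged; set of 4 now {1, 2, 3, 4, 9, 13}
Step 8: union(13, 10) -> merged; set of 13 now {1, 2, 3, 4, 8, 9, 10, 13}
Step 9: union(3, 12) -> merged; set of 3 now {1, 2, 3, 4, 8, 9, 10, 12, 13}
Component of 9: {1, 2, 3, 4, 8, 9, 10, 12, 13}

Answer: 1, 2, 3, 4, 8, 9, 10, 12, 13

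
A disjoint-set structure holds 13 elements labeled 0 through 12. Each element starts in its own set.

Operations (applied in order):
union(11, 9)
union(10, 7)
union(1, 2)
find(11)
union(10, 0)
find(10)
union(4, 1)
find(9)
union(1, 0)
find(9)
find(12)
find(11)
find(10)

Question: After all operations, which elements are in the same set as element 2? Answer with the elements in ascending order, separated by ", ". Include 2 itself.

Step 1: union(11, 9) -> merged; set of 11 now {9, 11}
Step 2: union(10, 7) -> merged; set of 10 now {7, 10}
Step 3: union(1, 2) -> merged; set of 1 now {1, 2}
Step 4: find(11) -> no change; set of 11 is {9, 11}
Step 5: union(10, 0) -> merged; set of 10 now {0, 7, 10}
Step 6: find(10) -> no change; set of 10 is {0, 7, 10}
Step 7: union(4, 1) -> merged; set of 4 now {1, 2, 4}
Step 8: find(9) -> no change; set of 9 is {9, 11}
Step 9: union(1, 0) -> merged; set of 1 now {0, 1, 2, 4, 7, 10}
Step 10: find(9) -> no change; set of 9 is {9, 11}
Step 11: find(12) -> no change; set of 12 is {12}
Step 12: find(11) -> no change; set of 11 is {9, 11}
Step 13: find(10) -> no change; set of 10 is {0, 1, 2, 4, 7, 10}
Component of 2: {0, 1, 2, 4, 7, 10}

Answer: 0, 1, 2, 4, 7, 10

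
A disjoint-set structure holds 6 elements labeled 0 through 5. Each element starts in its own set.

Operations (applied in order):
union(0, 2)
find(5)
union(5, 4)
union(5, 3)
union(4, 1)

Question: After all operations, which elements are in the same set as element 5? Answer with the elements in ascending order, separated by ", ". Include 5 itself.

Step 1: union(0, 2) -> merged; set of 0 now {0, 2}
Step 2: find(5) -> no change; set of 5 is {5}
Step 3: union(5, 4) -> merged; set of 5 now {4, 5}
Step 4: union(5, 3) -> merged; set of 5 now {3, 4, 5}
Step 5: union(4, 1) -> merged; set of 4 now {1, 3, 4, 5}
Component of 5: {1, 3, 4, 5}

Answer: 1, 3, 4, 5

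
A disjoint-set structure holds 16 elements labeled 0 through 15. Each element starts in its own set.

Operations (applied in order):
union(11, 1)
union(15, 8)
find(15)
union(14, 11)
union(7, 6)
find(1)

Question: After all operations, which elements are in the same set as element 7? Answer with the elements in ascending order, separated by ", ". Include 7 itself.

Answer: 6, 7

Derivation:
Step 1: union(11, 1) -> merged; set of 11 now {1, 11}
Step 2: union(15, 8) -> merged; set of 15 now {8, 15}
Step 3: find(15) -> no change; set of 15 is {8, 15}
Step 4: union(14, 11) -> merged; set of 14 now {1, 11, 14}
Step 5: union(7, 6) -> merged; set of 7 now {6, 7}
Step 6: find(1) -> no change; set of 1 is {1, 11, 14}
Component of 7: {6, 7}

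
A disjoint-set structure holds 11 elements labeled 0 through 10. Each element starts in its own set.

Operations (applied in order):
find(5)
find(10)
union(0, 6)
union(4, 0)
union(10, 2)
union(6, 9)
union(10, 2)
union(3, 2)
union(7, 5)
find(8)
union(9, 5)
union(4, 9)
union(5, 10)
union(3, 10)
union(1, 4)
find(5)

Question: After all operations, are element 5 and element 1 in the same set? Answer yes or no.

Answer: yes

Derivation:
Step 1: find(5) -> no change; set of 5 is {5}
Step 2: find(10) -> no change; set of 10 is {10}
Step 3: union(0, 6) -> merged; set of 0 now {0, 6}
Step 4: union(4, 0) -> merged; set of 4 now {0, 4, 6}
Step 5: union(10, 2) -> merged; set of 10 now {2, 10}
Step 6: union(6, 9) -> merged; set of 6 now {0, 4, 6, 9}
Step 7: union(10, 2) -> already same set; set of 10 now {2, 10}
Step 8: union(3, 2) -> merged; set of 3 now {2, 3, 10}
Step 9: union(7, 5) -> merged; set of 7 now {5, 7}
Step 10: find(8) -> no change; set of 8 is {8}
Step 11: union(9, 5) -> merged; set of 9 now {0, 4, 5, 6, 7, 9}
Step 12: union(4, 9) -> already same set; set of 4 now {0, 4, 5, 6, 7, 9}
Step 13: union(5, 10) -> merged; set of 5 now {0, 2, 3, 4, 5, 6, 7, 9, 10}
Step 14: union(3, 10) -> already same set; set of 3 now {0, 2, 3, 4, 5, 6, 7, 9, 10}
Step 15: union(1, 4) -> merged; set of 1 now {0, 1, 2, 3, 4, 5, 6, 7, 9, 10}
Step 16: find(5) -> no change; set of 5 is {0, 1, 2, 3, 4, 5, 6, 7, 9, 10}
Set of 5: {0, 1, 2, 3, 4, 5, 6, 7, 9, 10}; 1 is a member.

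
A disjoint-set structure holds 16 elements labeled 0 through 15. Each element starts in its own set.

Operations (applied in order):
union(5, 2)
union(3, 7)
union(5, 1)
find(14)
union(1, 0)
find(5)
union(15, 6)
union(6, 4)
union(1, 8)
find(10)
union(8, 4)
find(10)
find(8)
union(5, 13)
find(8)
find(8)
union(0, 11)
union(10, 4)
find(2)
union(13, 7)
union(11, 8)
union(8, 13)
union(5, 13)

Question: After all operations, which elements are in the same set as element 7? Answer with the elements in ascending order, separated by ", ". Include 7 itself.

Step 1: union(5, 2) -> merged; set of 5 now {2, 5}
Step 2: union(3, 7) -> merged; set of 3 now {3, 7}
Step 3: union(5, 1) -> merged; set of 5 now {1, 2, 5}
Step 4: find(14) -> no change; set of 14 is {14}
Step 5: union(1, 0) -> merged; set of 1 now {0, 1, 2, 5}
Step 6: find(5) -> no change; set of 5 is {0, 1, 2, 5}
Step 7: union(15, 6) -> merged; set of 15 now {6, 15}
Step 8: union(6, 4) -> merged; set of 6 now {4, 6, 15}
Step 9: union(1, 8) -> merged; set of 1 now {0, 1, 2, 5, 8}
Step 10: find(10) -> no change; set of 10 is {10}
Step 11: union(8, 4) -> merged; set of 8 now {0, 1, 2, 4, 5, 6, 8, 15}
Step 12: find(10) -> no change; set of 10 is {10}
Step 13: find(8) -> no change; set of 8 is {0, 1, 2, 4, 5, 6, 8, 15}
Step 14: union(5, 13) -> merged; set of 5 now {0, 1, 2, 4, 5, 6, 8, 13, 15}
Step 15: find(8) -> no change; set of 8 is {0, 1, 2, 4, 5, 6, 8, 13, 15}
Step 16: find(8) -> no change; set of 8 is {0, 1, 2, 4, 5, 6, 8, 13, 15}
Step 17: union(0, 11) -> merged; set of 0 now {0, 1, 2, 4, 5, 6, 8, 11, 13, 15}
Step 18: union(10, 4) -> merged; set of 10 now {0, 1, 2, 4, 5, 6, 8, 10, 11, 13, 15}
Step 19: find(2) -> no change; set of 2 is {0, 1, 2, 4, 5, 6, 8, 10, 11, 13, 15}
Step 20: union(13, 7) -> merged; set of 13 now {0, 1, 2, 3, 4, 5, 6, 7, 8, 10, 11, 13, 15}
Step 21: union(11, 8) -> already same set; set of 11 now {0, 1, 2, 3, 4, 5, 6, 7, 8, 10, 11, 13, 15}
Step 22: union(8, 13) -> already same set; set of 8 now {0, 1, 2, 3, 4, 5, 6, 7, 8, 10, 11, 13, 15}
Step 23: union(5, 13) -> already same set; set of 5 now {0, 1, 2, 3, 4, 5, 6, 7, 8, 10, 11, 13, 15}
Component of 7: {0, 1, 2, 3, 4, 5, 6, 7, 8, 10, 11, 13, 15}

Answer: 0, 1, 2, 3, 4, 5, 6, 7, 8, 10, 11, 13, 15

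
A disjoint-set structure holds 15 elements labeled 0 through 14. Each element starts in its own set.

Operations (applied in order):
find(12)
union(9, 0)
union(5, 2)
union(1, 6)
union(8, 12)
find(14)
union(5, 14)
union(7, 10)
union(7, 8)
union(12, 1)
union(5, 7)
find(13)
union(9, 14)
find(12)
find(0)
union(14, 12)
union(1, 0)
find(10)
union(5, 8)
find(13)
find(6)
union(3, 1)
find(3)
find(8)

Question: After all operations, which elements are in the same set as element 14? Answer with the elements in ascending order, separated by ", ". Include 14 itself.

Step 1: find(12) -> no change; set of 12 is {12}
Step 2: union(9, 0) -> merged; set of 9 now {0, 9}
Step 3: union(5, 2) -> merged; set of 5 now {2, 5}
Step 4: union(1, 6) -> merged; set of 1 now {1, 6}
Step 5: union(8, 12) -> merged; set of 8 now {8, 12}
Step 6: find(14) -> no change; set of 14 is {14}
Step 7: union(5, 14) -> merged; set of 5 now {2, 5, 14}
Step 8: union(7, 10) -> merged; set of 7 now {7, 10}
Step 9: union(7, 8) -> merged; set of 7 now {7, 8, 10, 12}
Step 10: union(12, 1) -> merged; set of 12 now {1, 6, 7, 8, 10, 12}
Step 11: union(5, 7) -> merged; set of 5 now {1, 2, 5, 6, 7, 8, 10, 12, 14}
Step 12: find(13) -> no change; set of 13 is {13}
Step 13: union(9, 14) -> merged; set of 9 now {0, 1, 2, 5, 6, 7, 8, 9, 10, 12, 14}
Step 14: find(12) -> no change; set of 12 is {0, 1, 2, 5, 6, 7, 8, 9, 10, 12, 14}
Step 15: find(0) -> no change; set of 0 is {0, 1, 2, 5, 6, 7, 8, 9, 10, 12, 14}
Step 16: union(14, 12) -> already same set; set of 14 now {0, 1, 2, 5, 6, 7, 8, 9, 10, 12, 14}
Step 17: union(1, 0) -> already same set; set of 1 now {0, 1, 2, 5, 6, 7, 8, 9, 10, 12, 14}
Step 18: find(10) -> no change; set of 10 is {0, 1, 2, 5, 6, 7, 8, 9, 10, 12, 14}
Step 19: union(5, 8) -> already same set; set of 5 now {0, 1, 2, 5, 6, 7, 8, 9, 10, 12, 14}
Step 20: find(13) -> no change; set of 13 is {13}
Step 21: find(6) -> no change; set of 6 is {0, 1, 2, 5, 6, 7, 8, 9, 10, 12, 14}
Step 22: union(3, 1) -> merged; set of 3 now {0, 1, 2, 3, 5, 6, 7, 8, 9, 10, 12, 14}
Step 23: find(3) -> no change; set of 3 is {0, 1, 2, 3, 5, 6, 7, 8, 9, 10, 12, 14}
Step 24: find(8) -> no change; set of 8 is {0, 1, 2, 3, 5, 6, 7, 8, 9, 10, 12, 14}
Component of 14: {0, 1, 2, 3, 5, 6, 7, 8, 9, 10, 12, 14}

Answer: 0, 1, 2, 3, 5, 6, 7, 8, 9, 10, 12, 14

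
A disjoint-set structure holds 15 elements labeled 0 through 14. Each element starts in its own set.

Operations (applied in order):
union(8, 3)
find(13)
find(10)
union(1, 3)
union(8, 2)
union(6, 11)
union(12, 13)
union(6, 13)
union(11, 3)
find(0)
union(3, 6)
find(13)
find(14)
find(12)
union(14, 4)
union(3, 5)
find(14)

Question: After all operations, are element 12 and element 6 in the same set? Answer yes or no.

Step 1: union(8, 3) -> merged; set of 8 now {3, 8}
Step 2: find(13) -> no change; set of 13 is {13}
Step 3: find(10) -> no change; set of 10 is {10}
Step 4: union(1, 3) -> merged; set of 1 now {1, 3, 8}
Step 5: union(8, 2) -> merged; set of 8 now {1, 2, 3, 8}
Step 6: union(6, 11) -> merged; set of 6 now {6, 11}
Step 7: union(12, 13) -> merged; set of 12 now {12, 13}
Step 8: union(6, 13) -> merged; set of 6 now {6, 11, 12, 13}
Step 9: union(11, 3) -> merged; set of 11 now {1, 2, 3, 6, 8, 11, 12, 13}
Step 10: find(0) -> no change; set of 0 is {0}
Step 11: union(3, 6) -> already same set; set of 3 now {1, 2, 3, 6, 8, 11, 12, 13}
Step 12: find(13) -> no change; set of 13 is {1, 2, 3, 6, 8, 11, 12, 13}
Step 13: find(14) -> no change; set of 14 is {14}
Step 14: find(12) -> no change; set of 12 is {1, 2, 3, 6, 8, 11, 12, 13}
Step 15: union(14, 4) -> merged; set of 14 now {4, 14}
Step 16: union(3, 5) -> merged; set of 3 now {1, 2, 3, 5, 6, 8, 11, 12, 13}
Step 17: find(14) -> no change; set of 14 is {4, 14}
Set of 12: {1, 2, 3, 5, 6, 8, 11, 12, 13}; 6 is a member.

Answer: yes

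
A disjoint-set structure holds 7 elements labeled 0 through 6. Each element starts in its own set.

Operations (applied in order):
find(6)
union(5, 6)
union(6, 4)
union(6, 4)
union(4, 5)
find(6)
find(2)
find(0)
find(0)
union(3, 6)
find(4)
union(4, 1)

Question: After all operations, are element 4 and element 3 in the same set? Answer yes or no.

Answer: yes

Derivation:
Step 1: find(6) -> no change; set of 6 is {6}
Step 2: union(5, 6) -> merged; set of 5 now {5, 6}
Step 3: union(6, 4) -> merged; set of 6 now {4, 5, 6}
Step 4: union(6, 4) -> already same set; set of 6 now {4, 5, 6}
Step 5: union(4, 5) -> already same set; set of 4 now {4, 5, 6}
Step 6: find(6) -> no change; set of 6 is {4, 5, 6}
Step 7: find(2) -> no change; set of 2 is {2}
Step 8: find(0) -> no change; set of 0 is {0}
Step 9: find(0) -> no change; set of 0 is {0}
Step 10: union(3, 6) -> merged; set of 3 now {3, 4, 5, 6}
Step 11: find(4) -> no change; set of 4 is {3, 4, 5, 6}
Step 12: union(4, 1) -> merged; set of 4 now {1, 3, 4, 5, 6}
Set of 4: {1, 3, 4, 5, 6}; 3 is a member.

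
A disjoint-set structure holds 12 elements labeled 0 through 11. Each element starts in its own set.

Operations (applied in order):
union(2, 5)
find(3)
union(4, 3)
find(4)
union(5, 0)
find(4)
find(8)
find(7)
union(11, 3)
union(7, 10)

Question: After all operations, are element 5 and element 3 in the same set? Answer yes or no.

Answer: no

Derivation:
Step 1: union(2, 5) -> merged; set of 2 now {2, 5}
Step 2: find(3) -> no change; set of 3 is {3}
Step 3: union(4, 3) -> merged; set of 4 now {3, 4}
Step 4: find(4) -> no change; set of 4 is {3, 4}
Step 5: union(5, 0) -> merged; set of 5 now {0, 2, 5}
Step 6: find(4) -> no change; set of 4 is {3, 4}
Step 7: find(8) -> no change; set of 8 is {8}
Step 8: find(7) -> no change; set of 7 is {7}
Step 9: union(11, 3) -> merged; set of 11 now {3, 4, 11}
Step 10: union(7, 10) -> merged; set of 7 now {7, 10}
Set of 5: {0, 2, 5}; 3 is not a member.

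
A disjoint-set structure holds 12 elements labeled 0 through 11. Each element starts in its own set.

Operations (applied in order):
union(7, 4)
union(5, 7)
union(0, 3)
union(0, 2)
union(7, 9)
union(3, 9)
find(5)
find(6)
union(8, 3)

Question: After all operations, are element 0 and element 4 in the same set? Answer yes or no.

Answer: yes

Derivation:
Step 1: union(7, 4) -> merged; set of 7 now {4, 7}
Step 2: union(5, 7) -> merged; set of 5 now {4, 5, 7}
Step 3: union(0, 3) -> merged; set of 0 now {0, 3}
Step 4: union(0, 2) -> merged; set of 0 now {0, 2, 3}
Step 5: union(7, 9) -> merged; set of 7 now {4, 5, 7, 9}
Step 6: union(3, 9) -> merged; set of 3 now {0, 2, 3, 4, 5, 7, 9}
Step 7: find(5) -> no change; set of 5 is {0, 2, 3, 4, 5, 7, 9}
Step 8: find(6) -> no change; set of 6 is {6}
Step 9: union(8, 3) -> merged; set of 8 now {0, 2, 3, 4, 5, 7, 8, 9}
Set of 0: {0, 2, 3, 4, 5, 7, 8, 9}; 4 is a member.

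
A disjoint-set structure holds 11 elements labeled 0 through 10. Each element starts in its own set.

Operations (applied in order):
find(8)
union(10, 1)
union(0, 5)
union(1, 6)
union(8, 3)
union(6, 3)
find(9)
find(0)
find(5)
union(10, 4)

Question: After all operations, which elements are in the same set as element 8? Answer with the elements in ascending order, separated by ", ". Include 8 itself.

Step 1: find(8) -> no change; set of 8 is {8}
Step 2: union(10, 1) -> merged; set of 10 now {1, 10}
Step 3: union(0, 5) -> merged; set of 0 now {0, 5}
Step 4: union(1, 6) -> merged; set of 1 now {1, 6, 10}
Step 5: union(8, 3) -> merged; set of 8 now {3, 8}
Step 6: union(6, 3) -> merged; set of 6 now {1, 3, 6, 8, 10}
Step 7: find(9) -> no change; set of 9 is {9}
Step 8: find(0) -> no change; set of 0 is {0, 5}
Step 9: find(5) -> no change; set of 5 is {0, 5}
Step 10: union(10, 4) -> merged; set of 10 now {1, 3, 4, 6, 8, 10}
Component of 8: {1, 3, 4, 6, 8, 10}

Answer: 1, 3, 4, 6, 8, 10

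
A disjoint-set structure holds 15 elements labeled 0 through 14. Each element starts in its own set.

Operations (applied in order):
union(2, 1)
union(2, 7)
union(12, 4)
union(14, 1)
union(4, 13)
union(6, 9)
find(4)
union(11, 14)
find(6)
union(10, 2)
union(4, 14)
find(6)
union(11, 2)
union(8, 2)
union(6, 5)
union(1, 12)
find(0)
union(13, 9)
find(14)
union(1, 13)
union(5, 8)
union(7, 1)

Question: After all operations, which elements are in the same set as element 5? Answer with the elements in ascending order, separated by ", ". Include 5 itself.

Answer: 1, 2, 4, 5, 6, 7, 8, 9, 10, 11, 12, 13, 14

Derivation:
Step 1: union(2, 1) -> merged; set of 2 now {1, 2}
Step 2: union(2, 7) -> merged; set of 2 now {1, 2, 7}
Step 3: union(12, 4) -> merged; set of 12 now {4, 12}
Step 4: union(14, 1) -> merged; set of 14 now {1, 2, 7, 14}
Step 5: union(4, 13) -> merged; set of 4 now {4, 12, 13}
Step 6: union(6, 9) -> merged; set of 6 now {6, 9}
Step 7: find(4) -> no change; set of 4 is {4, 12, 13}
Step 8: union(11, 14) -> merged; set of 11 now {1, 2, 7, 11, 14}
Step 9: find(6) -> no change; set of 6 is {6, 9}
Step 10: union(10, 2) -> merged; set of 10 now {1, 2, 7, 10, 11, 14}
Step 11: union(4, 14) -> merged; set of 4 now {1, 2, 4, 7, 10, 11, 12, 13, 14}
Step 12: find(6) -> no change; set of 6 is {6, 9}
Step 13: union(11, 2) -> already same set; set of 11 now {1, 2, 4, 7, 10, 11, 12, 13, 14}
Step 14: union(8, 2) -> merged; set of 8 now {1, 2, 4, 7, 8, 10, 11, 12, 13, 14}
Step 15: union(6, 5) -> merged; set of 6 now {5, 6, 9}
Step 16: union(1, 12) -> already same set; set of 1 now {1, 2, 4, 7, 8, 10, 11, 12, 13, 14}
Step 17: find(0) -> no change; set of 0 is {0}
Step 18: union(13, 9) -> merged; set of 13 now {1, 2, 4, 5, 6, 7, 8, 9, 10, 11, 12, 13, 14}
Step 19: find(14) -> no change; set of 14 is {1, 2, 4, 5, 6, 7, 8, 9, 10, 11, 12, 13, 14}
Step 20: union(1, 13) -> already same set; set of 1 now {1, 2, 4, 5, 6, 7, 8, 9, 10, 11, 12, 13, 14}
Step 21: union(5, 8) -> already same set; set of 5 now {1, 2, 4, 5, 6, 7, 8, 9, 10, 11, 12, 13, 14}
Step 22: union(7, 1) -> already same set; set of 7 now {1, 2, 4, 5, 6, 7, 8, 9, 10, 11, 12, 13, 14}
Component of 5: {1, 2, 4, 5, 6, 7, 8, 9, 10, 11, 12, 13, 14}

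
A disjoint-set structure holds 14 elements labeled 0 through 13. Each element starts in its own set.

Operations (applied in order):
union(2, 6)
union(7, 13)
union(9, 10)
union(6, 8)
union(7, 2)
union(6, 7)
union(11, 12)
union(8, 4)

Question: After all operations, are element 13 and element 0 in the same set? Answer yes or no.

Answer: no

Derivation:
Step 1: union(2, 6) -> merged; set of 2 now {2, 6}
Step 2: union(7, 13) -> merged; set of 7 now {7, 13}
Step 3: union(9, 10) -> merged; set of 9 now {9, 10}
Step 4: union(6, 8) -> merged; set of 6 now {2, 6, 8}
Step 5: union(7, 2) -> merged; set of 7 now {2, 6, 7, 8, 13}
Step 6: union(6, 7) -> already same set; set of 6 now {2, 6, 7, 8, 13}
Step 7: union(11, 12) -> merged; set of 11 now {11, 12}
Step 8: union(8, 4) -> merged; set of 8 now {2, 4, 6, 7, 8, 13}
Set of 13: {2, 4, 6, 7, 8, 13}; 0 is not a member.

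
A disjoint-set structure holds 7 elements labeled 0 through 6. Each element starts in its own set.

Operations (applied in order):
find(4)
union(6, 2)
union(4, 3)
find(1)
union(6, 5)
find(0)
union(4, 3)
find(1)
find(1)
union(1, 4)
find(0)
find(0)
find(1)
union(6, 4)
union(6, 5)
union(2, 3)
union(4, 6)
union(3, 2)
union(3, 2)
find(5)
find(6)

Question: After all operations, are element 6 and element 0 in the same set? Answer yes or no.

Step 1: find(4) -> no change; set of 4 is {4}
Step 2: union(6, 2) -> merged; set of 6 now {2, 6}
Step 3: union(4, 3) -> merged; set of 4 now {3, 4}
Step 4: find(1) -> no change; set of 1 is {1}
Step 5: union(6, 5) -> merged; set of 6 now {2, 5, 6}
Step 6: find(0) -> no change; set of 0 is {0}
Step 7: union(4, 3) -> already same set; set of 4 now {3, 4}
Step 8: find(1) -> no change; set of 1 is {1}
Step 9: find(1) -> no change; set of 1 is {1}
Step 10: union(1, 4) -> merged; set of 1 now {1, 3, 4}
Step 11: find(0) -> no change; set of 0 is {0}
Step 12: find(0) -> no change; set of 0 is {0}
Step 13: find(1) -> no change; set of 1 is {1, 3, 4}
Step 14: union(6, 4) -> merged; set of 6 now {1, 2, 3, 4, 5, 6}
Step 15: union(6, 5) -> already same set; set of 6 now {1, 2, 3, 4, 5, 6}
Step 16: union(2, 3) -> already same set; set of 2 now {1, 2, 3, 4, 5, 6}
Step 17: union(4, 6) -> already same set; set of 4 now {1, 2, 3, 4, 5, 6}
Step 18: union(3, 2) -> already same set; set of 3 now {1, 2, 3, 4, 5, 6}
Step 19: union(3, 2) -> already same set; set of 3 now {1, 2, 3, 4, 5, 6}
Step 20: find(5) -> no change; set of 5 is {1, 2, 3, 4, 5, 6}
Step 21: find(6) -> no change; set of 6 is {1, 2, 3, 4, 5, 6}
Set of 6: {1, 2, 3, 4, 5, 6}; 0 is not a member.

Answer: no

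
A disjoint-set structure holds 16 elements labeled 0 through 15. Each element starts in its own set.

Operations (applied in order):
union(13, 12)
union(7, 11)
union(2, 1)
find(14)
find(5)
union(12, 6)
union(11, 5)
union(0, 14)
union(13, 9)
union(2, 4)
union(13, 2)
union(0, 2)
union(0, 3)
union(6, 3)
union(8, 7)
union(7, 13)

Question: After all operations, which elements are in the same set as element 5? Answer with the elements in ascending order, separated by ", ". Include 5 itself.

Answer: 0, 1, 2, 3, 4, 5, 6, 7, 8, 9, 11, 12, 13, 14

Derivation:
Step 1: union(13, 12) -> merged; set of 13 now {12, 13}
Step 2: union(7, 11) -> merged; set of 7 now {7, 11}
Step 3: union(2, 1) -> merged; set of 2 now {1, 2}
Step 4: find(14) -> no change; set of 14 is {14}
Step 5: find(5) -> no change; set of 5 is {5}
Step 6: union(12, 6) -> merged; set of 12 now {6, 12, 13}
Step 7: union(11, 5) -> merged; set of 11 now {5, 7, 11}
Step 8: union(0, 14) -> merged; set of 0 now {0, 14}
Step 9: union(13, 9) -> merged; set of 13 now {6, 9, 12, 13}
Step 10: union(2, 4) -> merged; set of 2 now {1, 2, 4}
Step 11: union(13, 2) -> merged; set of 13 now {1, 2, 4, 6, 9, 12, 13}
Step 12: union(0, 2) -> merged; set of 0 now {0, 1, 2, 4, 6, 9, 12, 13, 14}
Step 13: union(0, 3) -> merged; set of 0 now {0, 1, 2, 3, 4, 6, 9, 12, 13, 14}
Step 14: union(6, 3) -> already same set; set of 6 now {0, 1, 2, 3, 4, 6, 9, 12, 13, 14}
Step 15: union(8, 7) -> merged; set of 8 now {5, 7, 8, 11}
Step 16: union(7, 13) -> merged; set of 7 now {0, 1, 2, 3, 4, 5, 6, 7, 8, 9, 11, 12, 13, 14}
Component of 5: {0, 1, 2, 3, 4, 5, 6, 7, 8, 9, 11, 12, 13, 14}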